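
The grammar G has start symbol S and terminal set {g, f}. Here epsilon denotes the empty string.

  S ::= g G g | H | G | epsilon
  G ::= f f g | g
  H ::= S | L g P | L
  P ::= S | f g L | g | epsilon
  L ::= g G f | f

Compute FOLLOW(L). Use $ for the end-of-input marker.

{$, g}

FIRST(G): from G::=f f g we get {f}; from G::=g we get {g}. So FIRST(G) = {f, g}.
FIRST(L): from L::=g G f we get {g}; from L::=f we get {f}. So FIRST(L) = {f, g}.
FIRST(S): from S::=g G g we get {g}; from S::=H we get {epsilon, f, g}; from S::=G we get {f, g}; from S::=epsilon we get {epsilon}. So FIRST(S) = {epsilon, f, g}.
FIRST(H): from H::=S we get {epsilon, f, g}; from H::=L g P we get {f, g}; from H::=L we get {f, g}. So FIRST(H) = {epsilon, f, g}.
FIRST(P): from P::=S we get {epsilon, f, g}; from P::=f g L we get {f}; from P::=g we get {g}; from P::=epsilon we get {epsilon}. So FIRST(P) = {epsilon, f, g}.
FOLLOW(S) includes $ since S is the start symbol.
FOLLOW(S): in H::=S, the suffix after S is empty, so FOLLOW(S) ⊇ FOLLOW(H) = {$}; in P::=S, the suffix after S is empty, so FOLLOW(S) ⊇ FOLLOW(P) = {$}. Thus FOLLOW(S) = {$}.
FOLLOW(G): in S::=g G g, G is followed by g with FIRST {g}; in S::=G, the suffix after G is empty, so FOLLOW(G) ⊇ FOLLOW(S) = {$}; in L::=g G f, G is followed by f with FIRST {f}. Thus FOLLOW(G) = {$, f, g}.
FOLLOW(H): in S::=H, the suffix after H is empty, so FOLLOW(H) ⊇ FOLLOW(S) = {$}. Thus FOLLOW(H) = {$}.
FOLLOW(P): in H::=L g P, the suffix after P is empty, so FOLLOW(P) ⊇ FOLLOW(H) = {$}. Thus FOLLOW(P) = {$}.
FOLLOW(L): in H::=L g P, L is followed by g P with FIRST {g}; in H::=L, the suffix after L is empty, so FOLLOW(L) ⊇ FOLLOW(H) = {$}; in P::=f g L, the suffix after L is empty, so FOLLOW(L) ⊇ FOLLOW(P) = {$}. Thus FOLLOW(L) = {$, g}.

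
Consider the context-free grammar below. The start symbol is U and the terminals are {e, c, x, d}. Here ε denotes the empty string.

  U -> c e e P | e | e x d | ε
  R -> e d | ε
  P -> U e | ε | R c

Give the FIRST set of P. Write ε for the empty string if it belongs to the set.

{ε, c, e}

FIRST(U): from U->c e e P we get {c}; from U->e we get {e}; from U->e x d we get {e}; from U->ε we get {ε}. So FIRST(U) = {ε, c, e}.
FIRST(R): from R->e d we get {e}; from R->ε we get {ε}. So FIRST(R) = {ε, e}.
FIRST(P): from P->U e we get {c, e}; from P->ε we get {ε}; from P->R c we get {c, e}. So FIRST(P) = {ε, c, e}.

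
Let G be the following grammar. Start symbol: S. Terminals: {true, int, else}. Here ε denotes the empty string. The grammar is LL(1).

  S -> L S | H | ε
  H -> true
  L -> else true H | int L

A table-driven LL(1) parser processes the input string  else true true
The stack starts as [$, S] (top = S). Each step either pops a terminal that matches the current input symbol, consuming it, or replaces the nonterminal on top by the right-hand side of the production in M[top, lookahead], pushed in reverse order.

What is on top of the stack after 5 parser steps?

true

step 1: stack=$ S  input=else true true $  — expand S -> L S
step 2: stack=$ S L  input=else true true $  — expand L -> else true H
step 3: stack=$ S H true else  input=else true true $  — match else
step 4: stack=$ S H true  input=true true $  — match true
step 5: stack=$ S H  input=true $  — expand H -> true
Stack after step 5: $ S true (top = true).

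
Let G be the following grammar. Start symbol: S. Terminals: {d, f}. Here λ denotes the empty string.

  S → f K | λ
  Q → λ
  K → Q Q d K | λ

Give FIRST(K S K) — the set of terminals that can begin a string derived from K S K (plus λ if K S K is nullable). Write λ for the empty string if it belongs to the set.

{λ, d, f}

FIRST(S) = {λ, f}
FIRST(Q) = {λ}
FIRST(K) = {λ, d}  (via Q Q d K)
FIRST(K S K): take FIRST of each symbol in turn, carrying on past any symbol whose FIRST contains λ; result {λ, d, f}.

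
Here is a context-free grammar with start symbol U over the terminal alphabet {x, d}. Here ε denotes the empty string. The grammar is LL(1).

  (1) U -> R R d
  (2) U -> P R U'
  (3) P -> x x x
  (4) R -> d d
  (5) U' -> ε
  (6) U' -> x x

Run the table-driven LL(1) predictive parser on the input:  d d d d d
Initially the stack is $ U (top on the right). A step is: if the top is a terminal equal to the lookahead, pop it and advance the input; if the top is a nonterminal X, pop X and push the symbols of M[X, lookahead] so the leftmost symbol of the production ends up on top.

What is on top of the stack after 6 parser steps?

step 1: stack=$ U  input=d d d d d $  — expand U -> R R d
step 2: stack=$ d R R  input=d d d d d $  — expand R -> d d
step 3: stack=$ d R d d  input=d d d d d $  — match d
step 4: stack=$ d R d  input=d d d d $  — match d
step 5: stack=$ d R  input=d d d $  — expand R -> d d
step 6: stack=$ d d d  input=d d d $  — match d
Stack after step 6: $ d d (top = d).

d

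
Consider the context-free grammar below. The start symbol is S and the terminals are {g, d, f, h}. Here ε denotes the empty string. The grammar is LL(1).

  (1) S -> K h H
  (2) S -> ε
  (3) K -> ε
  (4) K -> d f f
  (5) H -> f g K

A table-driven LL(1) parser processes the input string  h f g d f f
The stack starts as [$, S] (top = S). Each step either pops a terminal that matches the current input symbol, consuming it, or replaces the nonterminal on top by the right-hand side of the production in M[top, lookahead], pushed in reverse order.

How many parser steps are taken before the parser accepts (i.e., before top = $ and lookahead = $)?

10

      Stack    Input          Action
   1  $ S      h f g d f f $  expand S -> K h H
   2  $ H h K  h f g d f f $  expand K -> ε
   3  $ H h    h f g d f f $  match h
   4  $ H      f g d f f $    expand H -> f g K
   5  $ K g f  f g d f f $    match f
   6  $ K g    g d f f $      match g
   7  $ K      d f f $        expand K -> d f f
   8  $ f f d  d f f $        match d
   9  $ f f    f f $          match f
  10  $ f      f $            match f
Accept reached after 10 steps.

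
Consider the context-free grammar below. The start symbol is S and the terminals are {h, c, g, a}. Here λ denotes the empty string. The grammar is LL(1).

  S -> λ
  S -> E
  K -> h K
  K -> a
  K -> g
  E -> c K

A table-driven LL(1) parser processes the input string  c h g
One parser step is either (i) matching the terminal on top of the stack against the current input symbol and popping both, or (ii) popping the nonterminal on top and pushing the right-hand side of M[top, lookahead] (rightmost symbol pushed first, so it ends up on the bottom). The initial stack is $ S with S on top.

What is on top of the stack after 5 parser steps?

step 1: stack=$ S  input=c h g $  — expand S -> E
step 2: stack=$ E  input=c h g $  — expand E -> c K
step 3: stack=$ K c  input=c h g $  — match c
step 4: stack=$ K  input=h g $  — expand K -> h K
step 5: stack=$ K h  input=h g $  — match h
Stack after step 5: $ K (top = K).

K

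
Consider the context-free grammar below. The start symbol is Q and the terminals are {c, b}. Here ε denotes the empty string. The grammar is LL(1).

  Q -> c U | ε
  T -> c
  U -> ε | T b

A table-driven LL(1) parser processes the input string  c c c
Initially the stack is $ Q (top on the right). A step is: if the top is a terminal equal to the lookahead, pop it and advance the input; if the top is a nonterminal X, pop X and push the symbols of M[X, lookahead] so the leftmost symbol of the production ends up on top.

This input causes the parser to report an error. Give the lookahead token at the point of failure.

c

     Stack  Input    Action
  1  $ Q    c c c $  expand Q -> c U
  2  $ U c  c c c $  match c
  3  $ U    c c $    expand U -> T b
  4  $ b T  c c $    expand T -> c
  5  $ b c  c c $    match c
  6  $ b    c $      error: top is terminal b but lookahead is c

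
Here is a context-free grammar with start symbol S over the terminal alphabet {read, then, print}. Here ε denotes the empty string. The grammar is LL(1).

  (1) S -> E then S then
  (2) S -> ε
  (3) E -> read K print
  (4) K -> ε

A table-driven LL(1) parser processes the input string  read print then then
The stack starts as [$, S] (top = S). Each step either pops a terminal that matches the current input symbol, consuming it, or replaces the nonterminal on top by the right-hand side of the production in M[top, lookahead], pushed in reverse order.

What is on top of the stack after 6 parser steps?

step 1: stack=$ S  input=read print then then $  — expand S -> E then S then
step 2: stack=$ then S then E  input=read print then then $  — expand E -> read K print
step 3: stack=$ then S then print K read  input=read print then then $  — match read
step 4: stack=$ then S then print K  input=print then then $  — expand K -> ε
step 5: stack=$ then S then print  input=print then then $  — match print
step 6: stack=$ then S then  input=then then $  — match then
Stack after step 6: $ then S (top = S).

S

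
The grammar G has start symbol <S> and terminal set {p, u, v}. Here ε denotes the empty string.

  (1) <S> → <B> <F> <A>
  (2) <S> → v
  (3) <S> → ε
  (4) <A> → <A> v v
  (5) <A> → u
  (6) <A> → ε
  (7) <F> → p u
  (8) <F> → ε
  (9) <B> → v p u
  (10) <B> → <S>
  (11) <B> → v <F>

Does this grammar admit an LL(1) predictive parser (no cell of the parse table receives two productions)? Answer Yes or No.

FIRST(<S>) = {ε, p, u, v}
FIRST(<A>) = {ε, u, v}
FIRST(<F>) = {ε, p}
FIRST(<B>) = {ε, p, u, v}
FOLLOW(<S>) = {$, p, u, v}
FOLLOW(<A>) = {$, p, u, v}
FOLLOW(<F>) = {$, p, u, v}
FOLLOW(<B>) = {$, p, u, v}
Cell M[<A>, u] receives both <A> → <A> v v and <A> → u and <A> → ε — the grammar is not LL(1).

No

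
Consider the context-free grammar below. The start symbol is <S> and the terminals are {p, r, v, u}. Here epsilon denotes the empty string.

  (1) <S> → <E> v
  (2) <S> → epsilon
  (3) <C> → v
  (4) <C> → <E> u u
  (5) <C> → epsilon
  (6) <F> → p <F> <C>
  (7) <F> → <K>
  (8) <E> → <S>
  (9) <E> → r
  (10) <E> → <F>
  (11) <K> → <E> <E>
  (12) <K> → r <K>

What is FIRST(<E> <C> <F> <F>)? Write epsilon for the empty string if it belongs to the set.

FIRST(<S>): from <S>→<E> v we get {p, r, v}; from <S>→epsilon we get {epsilon}. So FIRST(<S>) = {epsilon, p, r, v}.
FIRST(<C>): from <C>→v we get {v}; from <C>→<E> u u we get {p, r, u, v}; from <C>→epsilon we get {epsilon}. So FIRST(<C>) = {epsilon, p, r, u, v}.
FIRST(<F>): from <F>→p <F> <C> we get {p}; from <F>→<K> we get {epsilon, p, r, v}. So FIRST(<F>) = {epsilon, p, r, v}.
FIRST(<E>): from <E>→<S> we get {epsilon, p, r, v}; from <E>→r we get {r}; from <E>→<F> we get {epsilon, p, r, v}. So FIRST(<E>) = {epsilon, p, r, v}.
FIRST(<K>): from <K>→<E> <E> we get {epsilon, p, r, v}; from <K>→r <K> we get {r}. So FIRST(<K>) = {epsilon, p, r, v}.
FIRST(<E> <C> <F> <F>): take FIRST of each symbol in turn, carrying on past any symbol whose FIRST contains epsilon; result {epsilon, p, r, u, v}.

{epsilon, p, r, u, v}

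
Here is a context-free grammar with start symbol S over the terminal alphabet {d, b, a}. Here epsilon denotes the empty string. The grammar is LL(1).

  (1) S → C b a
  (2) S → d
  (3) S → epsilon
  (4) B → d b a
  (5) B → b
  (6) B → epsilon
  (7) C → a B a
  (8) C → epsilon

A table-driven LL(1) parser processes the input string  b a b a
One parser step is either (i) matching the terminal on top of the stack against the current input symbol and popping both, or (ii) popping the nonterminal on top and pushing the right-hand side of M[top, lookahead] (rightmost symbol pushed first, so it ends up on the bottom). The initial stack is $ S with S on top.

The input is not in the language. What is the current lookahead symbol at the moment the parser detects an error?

b

step 1: stack=$ S  input=b a b a $  — expand S → C b a
step 2: stack=$ a b C  input=b a b a $  — expand C → epsilon
step 3: stack=$ a b  input=b a b a $  — match b
step 4: stack=$ a  input=a b a $  — match a
step 5: stack=$  input=b a $  — error: stack empty but input remains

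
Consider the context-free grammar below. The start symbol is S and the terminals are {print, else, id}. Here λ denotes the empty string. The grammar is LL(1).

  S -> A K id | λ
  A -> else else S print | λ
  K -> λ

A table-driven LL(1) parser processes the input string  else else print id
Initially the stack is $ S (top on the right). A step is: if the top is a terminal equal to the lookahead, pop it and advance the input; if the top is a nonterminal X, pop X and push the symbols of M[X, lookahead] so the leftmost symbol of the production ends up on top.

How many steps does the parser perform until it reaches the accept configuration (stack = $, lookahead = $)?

     Stack                     Input                 Action
  1  $ S                       else else print id $  expand S -> A K id
  2  $ id K A                  else else print id $  expand A -> else else S print
  3  $ id K print S else else  else else print id $  match else
  4  $ id K print S else       else print id $       match else
  5  $ id K print S            print id $            expand S -> λ
  6  $ id K print              print id $            match print
  7  $ id K                    id $                  expand K -> λ
  8  $ id                      id $                  match id
Accept reached after 8 steps.

8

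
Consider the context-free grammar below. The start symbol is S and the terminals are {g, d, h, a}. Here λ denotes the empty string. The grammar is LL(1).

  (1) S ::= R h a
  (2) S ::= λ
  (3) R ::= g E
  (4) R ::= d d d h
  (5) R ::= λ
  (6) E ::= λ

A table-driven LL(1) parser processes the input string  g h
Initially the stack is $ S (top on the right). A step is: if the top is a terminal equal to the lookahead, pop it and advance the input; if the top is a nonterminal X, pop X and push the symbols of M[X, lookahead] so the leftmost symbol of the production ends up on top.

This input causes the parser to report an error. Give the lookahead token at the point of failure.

step 1: stack=$ S  input=g h $  — expand S ::= R h a
step 2: stack=$ a h R  input=g h $  — expand R ::= g E
step 3: stack=$ a h E g  input=g h $  — match g
step 4: stack=$ a h E  input=h $  — expand E ::= λ
step 5: stack=$ a h  input=h $  — match h
step 6: stack=$ a  input=$  — error: top is terminal a but lookahead is $

$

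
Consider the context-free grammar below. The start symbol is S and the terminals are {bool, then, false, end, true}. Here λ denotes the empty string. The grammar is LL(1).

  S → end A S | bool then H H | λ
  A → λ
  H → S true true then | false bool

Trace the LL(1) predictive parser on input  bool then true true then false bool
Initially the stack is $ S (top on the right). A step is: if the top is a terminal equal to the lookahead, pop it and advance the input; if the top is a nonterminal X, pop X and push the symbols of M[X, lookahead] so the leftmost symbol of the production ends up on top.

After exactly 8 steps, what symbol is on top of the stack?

H

step 1: stack=$ S  input=bool then true true then false bool $  — expand S → bool then H H
step 2: stack=$ H H then bool  input=bool then true true then false bool $  — match bool
step 3: stack=$ H H then  input=then true true then false bool $  — match then
step 4: stack=$ H H  input=true true then false bool $  — expand H → S true true then
step 5: stack=$ H then true true S  input=true true then false bool $  — expand S → λ
step 6: stack=$ H then true true  input=true true then false bool $  — match true
step 7: stack=$ H then true  input=true then false bool $  — match true
step 8: stack=$ H then  input=then false bool $  — match then
Stack after step 8: $ H (top = H).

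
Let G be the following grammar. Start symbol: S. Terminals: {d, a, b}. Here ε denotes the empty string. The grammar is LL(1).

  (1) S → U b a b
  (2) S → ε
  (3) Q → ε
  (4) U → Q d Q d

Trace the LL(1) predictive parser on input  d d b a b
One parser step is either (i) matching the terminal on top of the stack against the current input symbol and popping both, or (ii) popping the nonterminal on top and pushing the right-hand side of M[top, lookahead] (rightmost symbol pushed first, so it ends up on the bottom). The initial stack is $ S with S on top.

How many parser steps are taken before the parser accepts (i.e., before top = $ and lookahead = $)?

step 1: stack=$ S  input=d d b a b $  — expand S → U b a b
step 2: stack=$ b a b U  input=d d b a b $  — expand U → Q d Q d
step 3: stack=$ b a b d Q d Q  input=d d b a b $  — expand Q → ε
step 4: stack=$ b a b d Q d  input=d d b a b $  — match d
step 5: stack=$ b a b d Q  input=d b a b $  — expand Q → ε
step 6: stack=$ b a b d  input=d b a b $  — match d
step 7: stack=$ b a b  input=b a b $  — match b
step 8: stack=$ b a  input=a b $  — match a
step 9: stack=$ b  input=b $  — match b
Accept reached after 9 steps.

9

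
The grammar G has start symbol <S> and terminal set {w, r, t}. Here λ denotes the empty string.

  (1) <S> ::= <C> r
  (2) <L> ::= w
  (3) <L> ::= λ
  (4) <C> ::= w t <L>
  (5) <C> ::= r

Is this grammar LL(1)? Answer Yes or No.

FIRST(<S>) = {r, w}
FIRST(<L>) = {λ, w}
FIRST(<C>) = {r, w}
FOLLOW(<S>) = {$}
FOLLOW(<L>) = {r}
FOLLOW(<C>) = {r}
Each cell of M receives at most one production.

Yes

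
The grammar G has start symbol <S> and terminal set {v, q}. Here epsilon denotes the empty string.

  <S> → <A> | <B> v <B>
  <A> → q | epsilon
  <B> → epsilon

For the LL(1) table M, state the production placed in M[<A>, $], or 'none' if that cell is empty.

FIRST(<A>) = {epsilon, q}
FIRST(<B>) = {epsilon}
FIRST(<S>) = {epsilon, q, v}  (via <A>, <B> v <B>)
FOLLOW(<S>) includes $ since <S> is the start symbol.
FOLLOW(<S>): <S> appears on no right-hand side. Thus FOLLOW(<S>) = {$}.
FOLLOW(<A>): in <S>→<A>, the suffix after <A> is empty, so FOLLOW(<A>) ⊇ FOLLOW(<S>) = {$}. Thus FOLLOW(<A>) = {$}.
For <A> → q: FIRST(q) = {q}, so it goes in M[<A>, t] for t ∈ {q}.
For <A> → epsilon: FIRST(epsilon) = {epsilon}, so it goes in M[<A>, t] for t ∈ {}; since epsilon ∈ FIRST, also for every t ∈ FOLLOW(<A>) = {$}.

<A> → epsilon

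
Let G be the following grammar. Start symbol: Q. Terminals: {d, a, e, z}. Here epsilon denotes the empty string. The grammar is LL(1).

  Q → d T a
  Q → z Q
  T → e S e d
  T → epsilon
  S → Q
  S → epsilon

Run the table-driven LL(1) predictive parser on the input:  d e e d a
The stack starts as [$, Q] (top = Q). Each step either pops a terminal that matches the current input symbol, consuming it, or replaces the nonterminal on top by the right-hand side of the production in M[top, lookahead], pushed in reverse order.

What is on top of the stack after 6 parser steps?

     Stack        Input        Action
  1  $ Q          d e e d a $  expand Q → d T a
  2  $ a T d      d e e d a $  match d
  3  $ a T        e e d a $    expand T → e S e d
  4  $ a d e S e  e e d a $    match e
  5  $ a d e S    e d a $      expand S → epsilon
  6  $ a d e      e d a $      match e
Stack after step 6: $ a d (top = d).

d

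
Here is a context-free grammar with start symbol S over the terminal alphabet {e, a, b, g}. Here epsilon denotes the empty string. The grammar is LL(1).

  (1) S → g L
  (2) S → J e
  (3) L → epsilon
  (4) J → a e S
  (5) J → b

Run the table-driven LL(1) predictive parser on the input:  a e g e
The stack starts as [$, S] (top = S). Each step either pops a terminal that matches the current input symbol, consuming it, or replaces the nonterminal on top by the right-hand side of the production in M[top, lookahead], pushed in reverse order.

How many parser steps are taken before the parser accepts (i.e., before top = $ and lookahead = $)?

8

step 1: stack=$ S  input=a e g e $  — expand S → J e
step 2: stack=$ e J  input=a e g e $  — expand J → a e S
step 3: stack=$ e S e a  input=a e g e $  — match a
step 4: stack=$ e S e  input=e g e $  — match e
step 5: stack=$ e S  input=g e $  — expand S → g L
step 6: stack=$ e L g  input=g e $  — match g
step 7: stack=$ e L  input=e $  — expand L → epsilon
step 8: stack=$ e  input=e $  — match e
Accept reached after 8 steps.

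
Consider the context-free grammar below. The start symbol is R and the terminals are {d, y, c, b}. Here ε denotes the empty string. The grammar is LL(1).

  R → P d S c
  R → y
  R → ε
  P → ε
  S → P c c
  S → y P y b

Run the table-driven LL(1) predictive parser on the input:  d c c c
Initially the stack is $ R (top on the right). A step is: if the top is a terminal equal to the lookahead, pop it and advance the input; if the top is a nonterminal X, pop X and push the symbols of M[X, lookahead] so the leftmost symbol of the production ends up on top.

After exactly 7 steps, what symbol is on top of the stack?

c

     Stack      Input      Action
  1  $ R        d c c c $  expand R → P d S c
  2  $ c S d P  d c c c $  expand P → ε
  3  $ c S d    d c c c $  match d
  4  $ c S      c c c $    expand S → P c c
  5  $ c c c P  c c c $    expand P → ε
  6  $ c c c    c c c $    match c
  7  $ c c      c c $      match c
Stack after step 7: $ c (top = c).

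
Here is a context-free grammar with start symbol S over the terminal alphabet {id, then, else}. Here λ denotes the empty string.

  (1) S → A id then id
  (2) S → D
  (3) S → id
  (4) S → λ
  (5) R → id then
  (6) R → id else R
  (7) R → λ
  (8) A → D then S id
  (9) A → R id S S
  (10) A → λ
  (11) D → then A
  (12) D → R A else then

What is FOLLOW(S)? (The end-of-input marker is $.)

FIRST(R) = {λ, id}
FIRST(S) = {λ, else, id, then}  (via A id then id, D)
FIRST(A) = {λ, else, id, then}  (via D then S id, R id S S)
FIRST(D) = {else, id, then}  (via R A else then)
FOLLOW(S) includes $ since S is the start symbol.
FOLLOW(R): in R→id else R, the suffix after R is empty (adds nothing new); in A→R id S S, R is followed by id S S with FIRST {id}; in D→R A else then, R is followed by A else then with FIRST {else, id, then}. Thus FOLLOW(R) = {else, id, then}.
FOLLOW(S): in A→D then S id, S is followed by id with FIRST {id}; in A→R id S S (occurrence 1), S is followed by S with FIRST {λ, else, id, then}; in A→R id S S (occurrence 1), the suffix after S is nullable, so FOLLOW(S) ⊇ FOLLOW(A) = {$, else, id, then}; in A→R id S S (occurrence 2), the suffix after S is empty, so FOLLOW(S) ⊇ FOLLOW(A) = {$, else, id, then}. Thus FOLLOW(S) = {$, else, id, then}.
FOLLOW(D): in S→D, the suffix after D is empty, so FOLLOW(D) ⊇ FOLLOW(S) = {$, else, id, then}; in A→D then S id, D is followed by then S id with FIRST {then}. Thus FOLLOW(D) = {$, else, id, then}.
FOLLOW(A): in S→A id then id, A is followed by id then id with FIRST {id}; in D→then A, the suffix after A is empty, so FOLLOW(A) ⊇ FOLLOW(D) = {$, else, id, then}; in D→R A else then, A is followed by else then with FIRST {else}. Thus FOLLOW(A) = {$, else, id, then}.

{$, else, id, then}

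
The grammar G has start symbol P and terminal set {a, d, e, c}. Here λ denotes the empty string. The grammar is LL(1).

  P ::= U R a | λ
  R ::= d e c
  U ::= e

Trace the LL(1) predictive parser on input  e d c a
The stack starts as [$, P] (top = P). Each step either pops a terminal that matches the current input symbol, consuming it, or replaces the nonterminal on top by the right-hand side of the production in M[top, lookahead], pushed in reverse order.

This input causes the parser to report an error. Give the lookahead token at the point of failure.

     Stack      Input      Action
  1  $ P        e d c a $  expand P ::= U R a
  2  $ a R U    e d c a $  expand U ::= e
  3  $ a R e    e d c a $  match e
  4  $ a R      d c a $    expand R ::= d e c
  5  $ a c e d  d c a $    match d
  6  $ a c e    c a $      error: top is terminal e but lookahead is c

c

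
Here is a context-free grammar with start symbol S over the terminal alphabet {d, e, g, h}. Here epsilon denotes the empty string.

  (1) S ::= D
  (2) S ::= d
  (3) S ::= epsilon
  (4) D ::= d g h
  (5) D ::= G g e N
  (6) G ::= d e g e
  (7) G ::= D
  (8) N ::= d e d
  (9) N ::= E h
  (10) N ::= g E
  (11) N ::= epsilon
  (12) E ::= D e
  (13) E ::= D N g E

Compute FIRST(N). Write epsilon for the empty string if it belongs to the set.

FIRST(S): from S::=D we get {d}; from S::=d we get {d}; from S::=epsilon we get {epsilon}. So FIRST(S) = {epsilon, d}.
FIRST(D): from D::=d g h we get {d}; from D::=G g e N we get {d}. So FIRST(D) = {d}.
FIRST(G): from G::=d e g e we get {d}; from G::=D we get {d}. So FIRST(G) = {d}.
FIRST(E): from E::=D e we get {d}; from E::=D N g E we get {d}. So FIRST(E) = {d}.
FIRST(N): from N::=d e d we get {d}; from N::=E h we get {d}; from N::=g E we get {g}; from N::=epsilon we get {epsilon}. So FIRST(N) = {epsilon, d, g}.

{epsilon, d, g}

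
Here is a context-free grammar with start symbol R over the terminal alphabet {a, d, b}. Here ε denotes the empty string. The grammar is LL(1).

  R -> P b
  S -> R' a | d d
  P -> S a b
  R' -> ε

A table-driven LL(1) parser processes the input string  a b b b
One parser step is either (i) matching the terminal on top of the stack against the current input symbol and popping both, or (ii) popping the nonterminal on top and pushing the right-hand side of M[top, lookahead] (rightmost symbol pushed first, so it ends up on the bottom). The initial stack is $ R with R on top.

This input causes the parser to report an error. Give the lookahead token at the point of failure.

     Stack         Input      Action
  1  $ R           a b b b $  expand R -> P b
  2  $ b P         a b b b $  expand P -> S a b
  3  $ b b a S     a b b b $  expand S -> R' a
  4  $ b b a a R'  a b b b $  expand R' -> ε
  5  $ b b a a     a b b b $  match a
  6  $ b b a       b b b $    error: top is terminal a but lookahead is b

b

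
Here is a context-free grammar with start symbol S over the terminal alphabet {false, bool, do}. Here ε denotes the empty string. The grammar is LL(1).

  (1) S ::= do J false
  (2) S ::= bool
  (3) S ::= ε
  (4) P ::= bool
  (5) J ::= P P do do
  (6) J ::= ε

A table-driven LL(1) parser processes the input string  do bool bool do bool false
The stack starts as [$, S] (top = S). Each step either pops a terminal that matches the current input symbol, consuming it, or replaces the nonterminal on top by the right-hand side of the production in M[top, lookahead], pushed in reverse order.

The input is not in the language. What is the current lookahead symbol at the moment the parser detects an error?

step 1: stack=$ S  input=do bool bool do bool false $  — expand S ::= do J false
step 2: stack=$ false J do  input=do bool bool do bool false $  — match do
step 3: stack=$ false J  input=bool bool do bool false $  — expand J ::= P P do do
step 4: stack=$ false do do P P  input=bool bool do bool false $  — expand P ::= bool
step 5: stack=$ false do do P bool  input=bool bool do bool false $  — match bool
step 6: stack=$ false do do P  input=bool do bool false $  — expand P ::= bool
step 7: stack=$ false do do bool  input=bool do bool false $  — match bool
step 8: stack=$ false do do  input=do bool false $  — match do
step 9: stack=$ false do  input=bool false $  — error: top is terminal do but lookahead is bool

bool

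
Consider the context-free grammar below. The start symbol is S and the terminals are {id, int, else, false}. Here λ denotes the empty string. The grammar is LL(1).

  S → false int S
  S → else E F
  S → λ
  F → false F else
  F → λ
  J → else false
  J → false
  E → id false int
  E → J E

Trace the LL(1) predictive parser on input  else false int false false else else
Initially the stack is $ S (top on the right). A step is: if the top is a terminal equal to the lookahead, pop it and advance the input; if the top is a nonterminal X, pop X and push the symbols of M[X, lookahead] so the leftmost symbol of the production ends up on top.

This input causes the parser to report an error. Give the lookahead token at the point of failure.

int

step 1: stack=$ S  input=else false int false false else else $  — expand S → else E F
step 2: stack=$ F E else  input=else false int false false else else $  — match else
step 3: stack=$ F E  input=false int false false else else $  — expand E → J E
step 4: stack=$ F E J  input=false int false false else else $  — expand J → false
step 5: stack=$ F E false  input=false int false false else else $  — match false
step 6: stack=$ F E  input=int false false else else $  — error: M[E, int] is empty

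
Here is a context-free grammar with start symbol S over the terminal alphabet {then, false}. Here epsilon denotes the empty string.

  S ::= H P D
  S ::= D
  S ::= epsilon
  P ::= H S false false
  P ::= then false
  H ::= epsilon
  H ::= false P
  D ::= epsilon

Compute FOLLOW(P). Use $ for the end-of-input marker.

FIRST(H) = {epsilon, false}
FIRST(D) = {epsilon}
FIRST(S) = {epsilon, false, then}  (via H P D, D)
FIRST(P) = {false, then}  (via H S false false)
FOLLOW(S) includes $ since S is the start symbol.
FOLLOW(S): in P::=H S false false, S is followed by false false with FIRST {false}. Thus FOLLOW(S) = {$, false}.
FOLLOW(H): in S::=H P D, H is followed by P D with FIRST {false, then}; in P::=H S false false, H is followed by S false false with FIRST {false, then}. Thus FOLLOW(H) = {false, then}.
FOLLOW(P): in S::=H P D, P is followed by D with FIRST {epsilon}; in S::=H P D, the suffix after P is nullable, so FOLLOW(P) ⊇ FOLLOW(S) = {$, false}; in H::=false P, the suffix after P is empty, so FOLLOW(P) ⊇ FOLLOW(H) = {false, then}. Thus FOLLOW(P) = {$, false, then}.
FOLLOW(D): in S::=H P D, the suffix after D is empty, so FOLLOW(D) ⊇ FOLLOW(S) = {$, false}; in S::=D, the suffix after D is empty, so FOLLOW(D) ⊇ FOLLOW(S) = {$, false}. Thus FOLLOW(D) = {$, false}.

{$, false, then}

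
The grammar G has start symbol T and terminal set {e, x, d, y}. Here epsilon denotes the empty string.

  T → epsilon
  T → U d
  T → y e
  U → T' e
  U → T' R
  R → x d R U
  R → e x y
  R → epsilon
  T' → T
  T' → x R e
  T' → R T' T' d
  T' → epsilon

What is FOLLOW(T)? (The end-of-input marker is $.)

{$, d, e, x, y}

FIRST(R) = {epsilon, e, x}
FIRST(T) = {epsilon, d, e, x, y}  (via U d)
FIRST(T') = {epsilon, d, e, x, y}  (via T, R T' T' d)
FIRST(U) = {epsilon, d, e, x, y}  (via T' e, T' R)
FOLLOW(T) includes $ since T is the start symbol.
FOLLOW(T): in T'→T, the suffix after T is empty, so FOLLOW(T) ⊇ FOLLOW(T') = {d, e, x, y}. Thus FOLLOW(T) = {$, d, e, x, y}.
FOLLOW(U): in T→U d, U is followed by d with FIRST {d}; in R→x d R U, the suffix after U is empty, so FOLLOW(U) ⊇ FOLLOW(R) = {d, e, x, y}. Thus FOLLOW(U) = {d, e, x, y}.
FOLLOW(R): in U→T' R, the suffix after R is empty, so FOLLOW(R) ⊇ FOLLOW(U) = {d, e, x, y}; in R→x d R U, R is followed by U with FIRST {epsilon, d, e, x, y}; in R→x d R U, the suffix after R is nullable (adds nothing new); in T'→x R e, R is followed by e with FIRST {e}; in T'→R T' T' d, R is followed by T' T' d with FIRST {d, e, x, y}. Thus FOLLOW(R) = {d, e, x, y}.
FOLLOW(T'): in U→T' e, T' is followed by e with FIRST {e}; in U→T' R, T' is followed by R with FIRST {epsilon, e, x}; in U→T' R, the suffix after T' is nullable, so FOLLOW(T') ⊇ FOLLOW(U) = {d, e, x, y}; in T'→R T' T' d (occurrence 1), T' is followed by T' d with FIRST {d, e, x, y}; in T'→R T' T' d (occurrence 2), T' is followed by d with FIRST {d}. Thus FOLLOW(T') = {d, e, x, y}.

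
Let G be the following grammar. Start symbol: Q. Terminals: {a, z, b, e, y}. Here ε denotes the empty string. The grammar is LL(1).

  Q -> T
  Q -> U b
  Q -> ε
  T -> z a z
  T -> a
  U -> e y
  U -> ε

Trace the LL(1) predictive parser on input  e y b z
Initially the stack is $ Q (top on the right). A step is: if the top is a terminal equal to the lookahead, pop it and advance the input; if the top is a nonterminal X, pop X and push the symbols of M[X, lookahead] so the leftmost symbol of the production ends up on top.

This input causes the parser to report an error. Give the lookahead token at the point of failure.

z

     Stack    Input      Action
  1  $ Q      e y b z $  expand Q -> U b
  2  $ b U    e y b z $  expand U -> e y
  3  $ b y e  e y b z $  match e
  4  $ b y    y b z $    match y
  5  $ b      b z $      match b
  6  $        z $        error: stack empty but input remains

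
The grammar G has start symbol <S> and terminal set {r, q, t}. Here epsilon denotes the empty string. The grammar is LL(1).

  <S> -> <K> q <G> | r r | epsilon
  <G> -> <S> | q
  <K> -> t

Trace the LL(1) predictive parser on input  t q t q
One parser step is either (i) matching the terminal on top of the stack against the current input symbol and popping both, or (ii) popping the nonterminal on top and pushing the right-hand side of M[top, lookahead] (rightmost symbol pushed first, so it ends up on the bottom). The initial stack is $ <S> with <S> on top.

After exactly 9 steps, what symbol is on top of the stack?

<G>

     Stack        Input      Action
  1  $ <S>        t q t q $  expand <S> -> <K> q <G>
  2  $ <G> q <K>  t q t q $  expand <K> -> t
  3  $ <G> q t    t q t q $  match t
  4  $ <G> q      q t q $    match q
  5  $ <G>        t q $      expand <G> -> <S>
  6  $ <S>        t q $      expand <S> -> <K> q <G>
  7  $ <G> q <K>  t q $      expand <K> -> t
  8  $ <G> q t    t q $      match t
  9  $ <G> q      q $        match q
Stack after step 9: $ <G> (top = <G>).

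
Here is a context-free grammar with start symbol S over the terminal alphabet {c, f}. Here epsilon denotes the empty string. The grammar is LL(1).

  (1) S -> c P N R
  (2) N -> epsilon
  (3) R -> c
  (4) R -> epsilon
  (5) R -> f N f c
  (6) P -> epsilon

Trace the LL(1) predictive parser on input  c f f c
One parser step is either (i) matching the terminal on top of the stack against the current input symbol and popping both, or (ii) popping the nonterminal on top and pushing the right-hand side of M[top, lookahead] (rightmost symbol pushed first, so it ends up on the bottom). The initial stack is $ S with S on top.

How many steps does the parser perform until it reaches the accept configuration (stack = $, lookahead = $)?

     Stack      Input      Action
  1  $ S        c f f c $  expand S -> c P N R
  2  $ R N P c  c f f c $  match c
  3  $ R N P    f f c $    expand P -> epsilon
  4  $ R N      f f c $    expand N -> epsilon
  5  $ R        f f c $    expand R -> f N f c
  6  $ c f N f  f f c $    match f
  7  $ c f N    f c $      expand N -> epsilon
  8  $ c f      f c $      match f
  9  $ c        c $        match c
Accept reached after 9 steps.

9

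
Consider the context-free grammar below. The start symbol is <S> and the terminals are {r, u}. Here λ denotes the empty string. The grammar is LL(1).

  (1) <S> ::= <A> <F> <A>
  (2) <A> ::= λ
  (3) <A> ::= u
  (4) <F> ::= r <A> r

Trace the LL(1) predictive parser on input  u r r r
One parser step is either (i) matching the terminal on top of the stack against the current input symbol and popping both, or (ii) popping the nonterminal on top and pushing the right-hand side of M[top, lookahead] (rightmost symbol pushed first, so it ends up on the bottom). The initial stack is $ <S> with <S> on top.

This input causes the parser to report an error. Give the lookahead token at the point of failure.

r

step 1: stack=$ <S>  input=u r r r $  — expand <S> ::= <A> <F> <A>
step 2: stack=$ <A> <F> <A>  input=u r r r $  — expand <A> ::= u
step 3: stack=$ <A> <F> u  input=u r r r $  — match u
step 4: stack=$ <A> <F>  input=r r r $  — expand <F> ::= r <A> r
step 5: stack=$ <A> r <A> r  input=r r r $  — match r
step 6: stack=$ <A> r <A>  input=r r $  — expand <A> ::= λ
step 7: stack=$ <A> r  input=r r $  — match r
step 8: stack=$ <A>  input=r $  — expand <A> ::= λ
step 9: stack=$  input=r $  — error: stack empty but input remains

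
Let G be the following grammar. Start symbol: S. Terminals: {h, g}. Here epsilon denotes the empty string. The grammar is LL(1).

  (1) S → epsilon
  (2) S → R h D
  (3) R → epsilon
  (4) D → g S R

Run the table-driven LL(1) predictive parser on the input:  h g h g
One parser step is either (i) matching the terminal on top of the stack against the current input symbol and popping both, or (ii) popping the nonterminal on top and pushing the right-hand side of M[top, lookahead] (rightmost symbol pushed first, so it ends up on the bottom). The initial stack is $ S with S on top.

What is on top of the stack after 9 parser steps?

g

step 1: stack=$ S  input=h g h g $  — expand S → R h D
step 2: stack=$ D h R  input=h g h g $  — expand R → epsilon
step 3: stack=$ D h  input=h g h g $  — match h
step 4: stack=$ D  input=g h g $  — expand D → g S R
step 5: stack=$ R S g  input=g h g $  — match g
step 6: stack=$ R S  input=h g $  — expand S → R h D
step 7: stack=$ R D h R  input=h g $  — expand R → epsilon
step 8: stack=$ R D h  input=h g $  — match h
step 9: stack=$ R D  input=g $  — expand D → g S R
Stack after step 9: $ R R S g (top = g).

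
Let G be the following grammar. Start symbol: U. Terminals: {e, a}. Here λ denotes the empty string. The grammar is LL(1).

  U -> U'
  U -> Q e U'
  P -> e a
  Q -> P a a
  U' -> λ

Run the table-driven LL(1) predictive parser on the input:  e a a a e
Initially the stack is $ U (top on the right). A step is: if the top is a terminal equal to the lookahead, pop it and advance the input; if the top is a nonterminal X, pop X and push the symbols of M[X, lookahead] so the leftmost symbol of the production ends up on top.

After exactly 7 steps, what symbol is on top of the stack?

step 1: stack=$ U  input=e a a a e $  — expand U -> Q e U'
step 2: stack=$ U' e Q  input=e a a a e $  — expand Q -> P a a
step 3: stack=$ U' e a a P  input=e a a a e $  — expand P -> e a
step 4: stack=$ U' e a a a e  input=e a a a e $  — match e
step 5: stack=$ U' e a a a  input=a a a e $  — match a
step 6: stack=$ U' e a a  input=a a e $  — match a
step 7: stack=$ U' e a  input=a e $  — match a
Stack after step 7: $ U' e (top = e).

e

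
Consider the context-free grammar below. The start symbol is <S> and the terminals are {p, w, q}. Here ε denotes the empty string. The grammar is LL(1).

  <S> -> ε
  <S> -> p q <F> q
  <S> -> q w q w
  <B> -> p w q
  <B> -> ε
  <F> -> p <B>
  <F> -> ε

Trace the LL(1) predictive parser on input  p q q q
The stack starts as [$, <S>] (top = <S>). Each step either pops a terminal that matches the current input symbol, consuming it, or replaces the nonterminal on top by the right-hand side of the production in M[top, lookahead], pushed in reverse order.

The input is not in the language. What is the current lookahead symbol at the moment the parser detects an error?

q

     Stack        Input      Action
  1  $ <S>        p q q q $  expand <S> -> p q <F> q
  2  $ q <F> q p  p q q q $  match p
  3  $ q <F> q    q q q $    match q
  4  $ q <F>      q q $      expand <F> -> ε
  5  $ q          q q $      match q
  6  $            q $        error: stack empty but input remains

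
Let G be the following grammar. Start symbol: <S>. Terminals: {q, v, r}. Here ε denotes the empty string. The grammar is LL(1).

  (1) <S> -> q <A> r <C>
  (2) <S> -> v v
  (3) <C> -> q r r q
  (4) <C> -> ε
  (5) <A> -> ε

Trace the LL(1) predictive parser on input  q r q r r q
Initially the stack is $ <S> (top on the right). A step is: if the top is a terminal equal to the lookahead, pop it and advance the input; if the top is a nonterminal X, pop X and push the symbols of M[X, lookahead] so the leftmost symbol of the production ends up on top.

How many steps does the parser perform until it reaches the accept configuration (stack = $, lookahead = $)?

9

     Stack          Input          Action
  1  $ <S>          q r q r r q $  expand <S> -> q <A> r <C>
  2  $ <C> r <A> q  q r q r r q $  match q
  3  $ <C> r <A>    r q r r q $    expand <A> -> ε
  4  $ <C> r        r q r r q $    match r
  5  $ <C>          q r r q $      expand <C> -> q r r q
  6  $ q r r q      q r r q $      match q
  7  $ q r r        r r q $        match r
  8  $ q r          r q $          match r
  9  $ q            q $            match q
Accept reached after 9 steps.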